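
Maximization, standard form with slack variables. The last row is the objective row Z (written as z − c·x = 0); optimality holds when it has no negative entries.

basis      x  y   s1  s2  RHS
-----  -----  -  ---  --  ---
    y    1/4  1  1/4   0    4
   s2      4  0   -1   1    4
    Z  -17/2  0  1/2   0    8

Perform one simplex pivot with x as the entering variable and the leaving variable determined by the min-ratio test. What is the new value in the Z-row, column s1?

-13/8

Ratio test on column x — row 1: 4/(1/4) = 16; row 2: 4/4 = 1. Minimum is 1 at row 2 (s2 leaves); pivot element 4.
Divide row 2 by 4; eliminate column x from the other rows.
Z-row update in column s1: 1/2 − (-17/2)·(-1/4) = -13/8.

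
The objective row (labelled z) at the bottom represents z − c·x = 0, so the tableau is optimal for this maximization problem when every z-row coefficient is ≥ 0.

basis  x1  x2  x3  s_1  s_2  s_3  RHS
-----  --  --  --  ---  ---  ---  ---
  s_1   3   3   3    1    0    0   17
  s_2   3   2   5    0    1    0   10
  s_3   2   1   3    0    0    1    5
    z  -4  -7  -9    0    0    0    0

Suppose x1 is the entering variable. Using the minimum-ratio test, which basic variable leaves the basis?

Column x1 entries and ratios — s_1: 17/3 = 17/3; s_2: 10/3 = 10/3; s_3: 5/2 = 5/2.
Smallest ratio is 5/2 in the row of s_3, so s_3 leaves.

s_3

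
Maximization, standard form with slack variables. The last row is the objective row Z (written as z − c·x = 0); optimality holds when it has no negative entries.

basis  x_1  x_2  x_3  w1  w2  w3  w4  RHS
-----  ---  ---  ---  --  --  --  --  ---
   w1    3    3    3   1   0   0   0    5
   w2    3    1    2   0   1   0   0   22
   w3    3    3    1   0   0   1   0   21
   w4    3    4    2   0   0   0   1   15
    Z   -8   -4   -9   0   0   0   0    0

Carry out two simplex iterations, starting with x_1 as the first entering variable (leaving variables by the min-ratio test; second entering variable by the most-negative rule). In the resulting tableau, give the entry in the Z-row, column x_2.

Ratio test on column x_1 — row 1: 5/3 = 5/3; row 2: 22/3 = 22/3; row 3: 21/3 = 7; row 4: 15/3 = 5. Minimum is 5/3 at row 1 (w1 leaves); pivot element 3.
Divide row 1 by 3; eliminate column x_1 from the other rows.
Second iteration: most negative Z-row entry is -1 in column x_3, so x_3 enters.
Ratio test on column x_3 — row 1: (5/3)/1 = 5/3; row 2: entry -1 ≤ 0; row 3: entry -2 ≤ 0; row 4: entry -1 ≤ 0. Minimum is 5/3 at row 1 (x_1 leaves); pivot element 1.
Divide row 1 by 1; eliminate column x_3 from the other rows.
After both pivots, the entry at the Z-row, column x_2 is 5.

5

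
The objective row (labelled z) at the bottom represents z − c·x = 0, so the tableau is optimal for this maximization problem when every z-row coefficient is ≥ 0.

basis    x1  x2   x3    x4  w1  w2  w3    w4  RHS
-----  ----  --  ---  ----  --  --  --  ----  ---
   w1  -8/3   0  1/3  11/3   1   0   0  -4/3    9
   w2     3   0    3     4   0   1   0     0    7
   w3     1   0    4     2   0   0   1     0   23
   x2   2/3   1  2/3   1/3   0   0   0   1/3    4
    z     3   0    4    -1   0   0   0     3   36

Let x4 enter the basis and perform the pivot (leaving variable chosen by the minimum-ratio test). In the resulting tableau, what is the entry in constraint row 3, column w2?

Ratio test on column x4 — row 1: 9/(11/3) = 27/11; row 2: 7/4 = 7/4; row 3: 23/2 = 23/2; row 4: 4/(1/3) = 12. Minimum is 7/4 at row 2 (w2 leaves); pivot element 4.
Divide row 2 by 4; eliminate column x4 from the other rows.
Row 3 update in column w2: 0 − 2·(1/4) = -1/2.

-1/2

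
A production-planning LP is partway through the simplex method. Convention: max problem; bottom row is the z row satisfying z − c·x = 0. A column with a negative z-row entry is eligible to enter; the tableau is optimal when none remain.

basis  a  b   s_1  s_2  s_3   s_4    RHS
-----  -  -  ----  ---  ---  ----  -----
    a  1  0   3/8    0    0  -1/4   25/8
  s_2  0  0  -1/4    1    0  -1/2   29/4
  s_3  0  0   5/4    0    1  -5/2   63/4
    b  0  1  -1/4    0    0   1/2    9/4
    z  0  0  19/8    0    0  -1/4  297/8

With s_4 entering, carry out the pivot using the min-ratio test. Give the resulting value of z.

153/4

Ratio test on column s_4 — row 1: entry -1/4 ≤ 0; row 2: entry -1/2 ≤ 0; row 3: entry -5/2 ≤ 0; row 4: (9/4)/(1/2) = 9/2. Minimum is 9/2 at row 4 (b leaves); pivot element 1/2.
Pivot on row 4; the z-row RHS becomes 297/8 − (-1/4)·(9/2) = 153/4.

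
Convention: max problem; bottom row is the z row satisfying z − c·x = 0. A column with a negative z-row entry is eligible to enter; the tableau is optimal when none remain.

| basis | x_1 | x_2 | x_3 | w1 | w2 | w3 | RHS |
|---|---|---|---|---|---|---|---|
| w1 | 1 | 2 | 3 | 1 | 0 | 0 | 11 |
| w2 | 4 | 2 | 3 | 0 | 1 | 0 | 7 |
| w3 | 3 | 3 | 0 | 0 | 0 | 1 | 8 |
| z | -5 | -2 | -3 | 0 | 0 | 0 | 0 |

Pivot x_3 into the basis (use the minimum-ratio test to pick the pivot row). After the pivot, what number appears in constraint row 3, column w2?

Ratio test on column x_3 — row 1: 11/3 = 11/3; row 2: 7/3 = 7/3; row 3: entry 0 ≤ 0. Minimum is 7/3 at row 2 (w2 leaves); pivot element 3.
Divide row 2 by 3; eliminate column x_3 from the other rows.
Row 3 update in column w2: 0 − 0·(1/3) = 0.

0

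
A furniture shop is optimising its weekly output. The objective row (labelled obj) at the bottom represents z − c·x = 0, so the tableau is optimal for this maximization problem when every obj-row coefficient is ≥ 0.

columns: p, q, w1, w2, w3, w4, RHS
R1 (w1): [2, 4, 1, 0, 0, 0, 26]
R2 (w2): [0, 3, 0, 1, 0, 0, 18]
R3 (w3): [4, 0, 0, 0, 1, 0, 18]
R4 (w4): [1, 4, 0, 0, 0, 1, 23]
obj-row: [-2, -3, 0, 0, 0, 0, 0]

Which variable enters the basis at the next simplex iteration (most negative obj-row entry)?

Negative obj-row entries: p: -2, q: -3.
The most negative is -3 in column q, so q enters.

q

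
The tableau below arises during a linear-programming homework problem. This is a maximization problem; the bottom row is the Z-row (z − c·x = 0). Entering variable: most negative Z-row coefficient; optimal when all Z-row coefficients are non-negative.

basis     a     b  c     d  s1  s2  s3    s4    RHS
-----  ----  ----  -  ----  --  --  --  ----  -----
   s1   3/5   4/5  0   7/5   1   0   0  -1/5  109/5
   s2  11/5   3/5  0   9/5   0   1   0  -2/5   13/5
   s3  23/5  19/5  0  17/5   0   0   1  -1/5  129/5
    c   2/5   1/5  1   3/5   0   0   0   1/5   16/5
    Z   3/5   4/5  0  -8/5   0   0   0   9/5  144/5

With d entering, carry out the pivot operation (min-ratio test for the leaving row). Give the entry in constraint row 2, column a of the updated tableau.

Ratio test on column d — row 1: (109/5)/(7/5) = 109/7; row 2: (13/5)/(9/5) = 13/9; row 3: (129/5)/(17/5) = 129/17; row 4: (16/5)/(3/5) = 16/3. Minimum is 13/9 at row 2 (s2 leaves); pivot element 9/5.
Divide row 2 by 9/5; eliminate column d from the other rows.
In the new row 2, the a entry is the old entry divided by the pivot: (11/5)/(9/5) = 11/9.

11/9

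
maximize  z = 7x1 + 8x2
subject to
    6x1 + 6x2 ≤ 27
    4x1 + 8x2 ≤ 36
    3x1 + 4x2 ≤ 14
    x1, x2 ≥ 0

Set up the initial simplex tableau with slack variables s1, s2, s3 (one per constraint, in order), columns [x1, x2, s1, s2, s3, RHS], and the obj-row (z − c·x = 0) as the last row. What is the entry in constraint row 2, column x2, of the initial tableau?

Constraint 2 has coefficient 8 on x2.

8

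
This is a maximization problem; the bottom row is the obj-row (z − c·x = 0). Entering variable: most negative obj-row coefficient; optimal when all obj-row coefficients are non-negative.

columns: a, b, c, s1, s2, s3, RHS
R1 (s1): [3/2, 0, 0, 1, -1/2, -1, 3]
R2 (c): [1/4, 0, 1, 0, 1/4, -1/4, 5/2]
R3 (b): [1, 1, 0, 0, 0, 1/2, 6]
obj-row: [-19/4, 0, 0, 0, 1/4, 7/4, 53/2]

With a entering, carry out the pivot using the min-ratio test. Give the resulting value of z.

36

Ratio test on column a — row 1: 3/(3/2) = 2; row 2: (5/2)/(1/4) = 10; row 3: 6/1 = 6. Minimum is 2 at row 1 (s1 leaves); pivot element 3/2.
Pivot on row 1; the obj-row RHS becomes 53/2 − (-19/4)·2 = 36.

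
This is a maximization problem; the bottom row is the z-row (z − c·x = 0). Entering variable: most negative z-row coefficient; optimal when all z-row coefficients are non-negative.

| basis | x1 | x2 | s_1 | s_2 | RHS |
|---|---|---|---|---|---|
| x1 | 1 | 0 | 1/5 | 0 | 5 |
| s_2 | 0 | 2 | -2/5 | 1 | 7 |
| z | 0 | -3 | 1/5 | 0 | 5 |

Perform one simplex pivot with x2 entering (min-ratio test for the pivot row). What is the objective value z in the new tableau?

31/2

Ratio test on column x2 — row 1: entry 0 ≤ 0; row 2: 7/2 = 7/2. Minimum is 7/2 at row 2 (s_2 leaves); pivot element 2.
Pivot on row 2; the z-row RHS becomes 5 − (-3)·(7/2) = 31/2.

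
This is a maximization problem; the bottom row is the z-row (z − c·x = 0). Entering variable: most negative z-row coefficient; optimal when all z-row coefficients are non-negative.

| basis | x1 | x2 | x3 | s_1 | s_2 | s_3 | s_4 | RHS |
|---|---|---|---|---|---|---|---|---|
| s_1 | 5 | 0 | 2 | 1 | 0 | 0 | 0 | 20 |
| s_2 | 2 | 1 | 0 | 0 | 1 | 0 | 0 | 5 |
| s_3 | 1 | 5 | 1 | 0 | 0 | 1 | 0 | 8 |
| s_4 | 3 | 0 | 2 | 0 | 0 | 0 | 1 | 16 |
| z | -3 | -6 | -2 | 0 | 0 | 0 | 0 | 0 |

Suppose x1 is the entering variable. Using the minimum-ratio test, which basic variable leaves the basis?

Column x1 entries and ratios — s_1: 20/5 = 4; s_2: 5/2 = 5/2; s_3: 8/1 = 8; s_4: 16/3 = 16/3.
Smallest ratio is 5/2 in the row of s_2, so s_2 leaves.

s_2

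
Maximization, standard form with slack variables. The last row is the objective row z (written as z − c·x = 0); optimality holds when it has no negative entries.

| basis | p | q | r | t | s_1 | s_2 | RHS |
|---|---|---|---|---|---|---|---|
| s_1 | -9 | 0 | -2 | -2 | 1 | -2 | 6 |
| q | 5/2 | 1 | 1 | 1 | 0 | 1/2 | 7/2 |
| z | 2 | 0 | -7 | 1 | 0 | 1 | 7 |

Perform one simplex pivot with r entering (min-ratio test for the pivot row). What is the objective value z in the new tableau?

63/2

Ratio test on column r — row 1: entry -2 ≤ 0; row 2: (7/2)/1 = 7/2. Minimum is 7/2 at row 2 (q leaves); pivot element 1.
Pivot on row 2; the z-row RHS becomes 7 − (-7)·(7/2) = 63/2.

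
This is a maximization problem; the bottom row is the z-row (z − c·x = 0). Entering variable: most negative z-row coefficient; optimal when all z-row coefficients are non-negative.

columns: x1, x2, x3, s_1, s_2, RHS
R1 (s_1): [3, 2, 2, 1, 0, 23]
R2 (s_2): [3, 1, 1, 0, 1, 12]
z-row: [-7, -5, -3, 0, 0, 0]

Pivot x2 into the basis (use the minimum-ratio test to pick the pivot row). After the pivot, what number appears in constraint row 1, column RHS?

Ratio test on column x2 — row 1: 23/2 = 23/2; row 2: 12/1 = 12. Minimum is 23/2 at row 1 (s_1 leaves); pivot element 2.
Divide row 1 by 2; eliminate column x2 from the other rows.
In the new row 1, the RHS entry is the old entry divided by the pivot: 23/2 = 23/2.

23/2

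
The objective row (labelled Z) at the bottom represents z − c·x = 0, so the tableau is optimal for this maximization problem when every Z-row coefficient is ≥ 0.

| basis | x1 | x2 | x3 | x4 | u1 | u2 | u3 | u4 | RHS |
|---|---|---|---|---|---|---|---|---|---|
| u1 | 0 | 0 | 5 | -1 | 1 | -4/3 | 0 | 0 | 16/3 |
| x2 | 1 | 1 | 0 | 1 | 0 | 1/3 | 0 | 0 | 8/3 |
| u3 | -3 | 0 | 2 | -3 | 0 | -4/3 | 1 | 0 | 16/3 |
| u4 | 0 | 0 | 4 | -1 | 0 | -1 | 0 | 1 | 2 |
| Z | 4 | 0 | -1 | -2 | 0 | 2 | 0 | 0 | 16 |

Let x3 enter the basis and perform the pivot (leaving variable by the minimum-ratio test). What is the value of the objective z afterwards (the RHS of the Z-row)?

Ratio test on column x3 — row 1: (16/3)/5 = 16/15; row 2: entry 0 ≤ 0; row 3: (16/3)/2 = 8/3; row 4: 2/4 = 1/2. Minimum is 1/2 at row 4 (u4 leaves); pivot element 4.
Pivot on row 4; the Z-row RHS becomes 16 − (-1)·(1/2) = 33/2.

33/2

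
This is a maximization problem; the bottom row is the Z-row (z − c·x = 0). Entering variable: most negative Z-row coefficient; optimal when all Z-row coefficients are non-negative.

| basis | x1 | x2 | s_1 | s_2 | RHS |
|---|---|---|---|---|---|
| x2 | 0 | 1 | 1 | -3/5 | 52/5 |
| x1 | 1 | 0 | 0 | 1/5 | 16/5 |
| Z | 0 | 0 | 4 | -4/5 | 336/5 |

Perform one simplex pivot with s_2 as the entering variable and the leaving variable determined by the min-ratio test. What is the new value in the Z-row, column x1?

4

Ratio test on column s_2 — row 1: entry -3/5 ≤ 0; row 2: (16/5)/(1/5) = 16. Minimum is 16 at row 2 (x1 leaves); pivot element 1/5.
Divide row 2 by 1/5; eliminate column s_2 from the other rows.
Z-row update in column x1: 0 − (-4/5)·5 = 4.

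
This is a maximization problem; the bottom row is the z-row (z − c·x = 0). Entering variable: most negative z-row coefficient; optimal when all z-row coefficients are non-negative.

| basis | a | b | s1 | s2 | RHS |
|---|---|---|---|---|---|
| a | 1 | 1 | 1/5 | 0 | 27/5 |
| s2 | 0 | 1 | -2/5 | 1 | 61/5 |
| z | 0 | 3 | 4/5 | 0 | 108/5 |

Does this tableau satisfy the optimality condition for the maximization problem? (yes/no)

yes

Every z-row coefficient is ≥ 0, so the tableau is optimal.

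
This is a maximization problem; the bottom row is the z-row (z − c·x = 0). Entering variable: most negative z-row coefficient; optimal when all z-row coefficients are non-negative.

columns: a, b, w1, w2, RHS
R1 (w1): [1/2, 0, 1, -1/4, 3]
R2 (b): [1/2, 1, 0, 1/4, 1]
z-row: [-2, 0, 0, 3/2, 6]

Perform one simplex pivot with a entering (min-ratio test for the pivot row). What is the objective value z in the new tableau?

10

Ratio test on column a — row 1: 3/(1/2) = 6; row 2: 1/(1/2) = 2. Minimum is 2 at row 2 (b leaves); pivot element 1/2.
Pivot on row 2; the z-row RHS becomes 6 − (-2)·2 = 10.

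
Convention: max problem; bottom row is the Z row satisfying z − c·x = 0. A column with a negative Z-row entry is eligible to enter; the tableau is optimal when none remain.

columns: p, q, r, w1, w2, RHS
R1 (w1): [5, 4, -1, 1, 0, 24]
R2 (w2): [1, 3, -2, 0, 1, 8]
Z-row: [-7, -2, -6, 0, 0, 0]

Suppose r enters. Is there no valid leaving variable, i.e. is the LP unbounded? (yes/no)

yes

Every constraint-row entry in column r is ≤ 0, so increasing r is unbounded.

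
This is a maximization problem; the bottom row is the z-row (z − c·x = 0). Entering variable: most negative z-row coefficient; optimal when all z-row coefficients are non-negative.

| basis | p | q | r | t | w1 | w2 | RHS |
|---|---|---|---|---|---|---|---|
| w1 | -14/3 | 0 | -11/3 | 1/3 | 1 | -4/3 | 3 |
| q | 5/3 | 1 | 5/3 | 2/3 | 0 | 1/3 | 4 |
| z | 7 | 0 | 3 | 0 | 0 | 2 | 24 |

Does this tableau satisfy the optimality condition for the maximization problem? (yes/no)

Every z-row coefficient is ≥ 0, so the tableau is optimal.

yes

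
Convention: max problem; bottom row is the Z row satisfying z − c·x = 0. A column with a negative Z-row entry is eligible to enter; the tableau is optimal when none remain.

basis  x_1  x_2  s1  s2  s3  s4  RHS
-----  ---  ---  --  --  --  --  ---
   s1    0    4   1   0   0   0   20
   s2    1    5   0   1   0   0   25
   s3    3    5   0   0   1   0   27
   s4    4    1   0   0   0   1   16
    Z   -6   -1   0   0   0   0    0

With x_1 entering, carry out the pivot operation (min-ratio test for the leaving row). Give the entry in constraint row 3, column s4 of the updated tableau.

-3/4

Ratio test on column x_1 — row 1: entry 0 ≤ 0; row 2: 25/1 = 25; row 3: 27/3 = 9; row 4: 16/4 = 4. Minimum is 4 at row 4 (s4 leaves); pivot element 4.
Divide row 4 by 4; eliminate column x_1 from the other rows.
Row 3 update in column s4: 0 − 3·(1/4) = -3/4.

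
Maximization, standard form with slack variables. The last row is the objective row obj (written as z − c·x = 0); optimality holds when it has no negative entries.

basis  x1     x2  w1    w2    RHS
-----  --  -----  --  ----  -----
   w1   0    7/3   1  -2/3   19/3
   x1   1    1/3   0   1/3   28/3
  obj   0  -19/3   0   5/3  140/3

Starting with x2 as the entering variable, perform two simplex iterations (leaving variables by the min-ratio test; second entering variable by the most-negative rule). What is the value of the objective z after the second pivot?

Ratio test on column x2 — row 1: (19/3)/(7/3) = 19/7; row 2: (28/3)/(1/3) = 28. Minimum is 19/7 at row 1 (w1 leaves); pivot element 7/3.
Pivot on row 1; the obj-row RHS becomes 140/3 − (-19/3)·(19/7) = 447/7.
Next entering variable (most negative obj-row entry -1/7): w2.
Ratio test on column w2 — row 1: entry -2/7 ≤ 0; row 2: (59/7)/(3/7) = 59/3. Minimum is 59/3 at row 2 (x1 leaves); pivot element 3/7.
After the second pivot the obj-row RHS is 447/7 − (-1/7)·(59/3) = 200/3.

200/3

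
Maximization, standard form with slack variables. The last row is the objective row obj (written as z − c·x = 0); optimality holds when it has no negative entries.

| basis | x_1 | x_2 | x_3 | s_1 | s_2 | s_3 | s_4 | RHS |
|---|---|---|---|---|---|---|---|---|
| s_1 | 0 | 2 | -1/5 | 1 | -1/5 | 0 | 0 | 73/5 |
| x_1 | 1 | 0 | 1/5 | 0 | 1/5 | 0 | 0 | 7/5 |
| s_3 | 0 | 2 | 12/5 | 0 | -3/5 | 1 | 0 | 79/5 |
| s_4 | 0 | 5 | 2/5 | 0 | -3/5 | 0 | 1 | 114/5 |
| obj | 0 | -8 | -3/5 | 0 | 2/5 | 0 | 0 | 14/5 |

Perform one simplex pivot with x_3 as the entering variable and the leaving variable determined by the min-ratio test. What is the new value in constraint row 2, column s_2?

Ratio test on column x_3 — row 1: entry -1/5 ≤ 0; row 2: (7/5)/(1/5) = 7; row 3: (79/5)/(12/5) = 79/12; row 4: (114/5)/(2/5) = 57. Minimum is 79/12 at row 3 (s_3 leaves); pivot element 12/5.
Divide row 3 by 12/5; eliminate column x_3 from the other rows.
Row 2 update in column s_2: 1/5 − (1/5)·(-1/4) = 1/4.

1/4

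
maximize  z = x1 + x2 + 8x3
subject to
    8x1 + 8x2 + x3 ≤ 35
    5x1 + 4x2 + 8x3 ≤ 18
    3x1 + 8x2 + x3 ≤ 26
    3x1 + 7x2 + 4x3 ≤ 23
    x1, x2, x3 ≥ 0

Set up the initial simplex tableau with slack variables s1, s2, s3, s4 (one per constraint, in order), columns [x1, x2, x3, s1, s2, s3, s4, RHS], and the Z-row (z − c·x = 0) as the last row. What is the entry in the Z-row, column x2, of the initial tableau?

The Z-row carries the negated objective coefficients: the x2 entry is -1.

-1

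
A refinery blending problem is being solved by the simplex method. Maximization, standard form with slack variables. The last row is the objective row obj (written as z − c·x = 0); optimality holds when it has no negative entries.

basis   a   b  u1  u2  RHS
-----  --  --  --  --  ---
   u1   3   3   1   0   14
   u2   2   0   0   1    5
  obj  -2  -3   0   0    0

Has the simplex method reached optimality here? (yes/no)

The obj-row has a negative entry -3 in column b, so it is not optimal.

no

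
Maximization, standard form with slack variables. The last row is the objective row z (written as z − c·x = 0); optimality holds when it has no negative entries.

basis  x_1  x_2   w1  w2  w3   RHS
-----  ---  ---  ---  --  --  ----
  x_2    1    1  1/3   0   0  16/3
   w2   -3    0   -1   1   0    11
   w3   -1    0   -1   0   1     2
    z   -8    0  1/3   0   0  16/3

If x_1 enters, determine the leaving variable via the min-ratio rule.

Column x_1 entries and ratios — x_2: (16/3)/1 = 16/3; w2: -3 ≤ 0, skip; w3: -1 ≤ 0, skip.
Smallest ratio is 16/3 in the row of x_2, so x_2 leaves.

x_2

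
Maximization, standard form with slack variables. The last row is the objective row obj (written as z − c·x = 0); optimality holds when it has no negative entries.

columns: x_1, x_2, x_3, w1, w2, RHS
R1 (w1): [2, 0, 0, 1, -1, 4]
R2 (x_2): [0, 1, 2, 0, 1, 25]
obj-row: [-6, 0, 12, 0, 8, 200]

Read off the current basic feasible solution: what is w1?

w1 is basic (row 1); its value is the RHS of that row, 4.

4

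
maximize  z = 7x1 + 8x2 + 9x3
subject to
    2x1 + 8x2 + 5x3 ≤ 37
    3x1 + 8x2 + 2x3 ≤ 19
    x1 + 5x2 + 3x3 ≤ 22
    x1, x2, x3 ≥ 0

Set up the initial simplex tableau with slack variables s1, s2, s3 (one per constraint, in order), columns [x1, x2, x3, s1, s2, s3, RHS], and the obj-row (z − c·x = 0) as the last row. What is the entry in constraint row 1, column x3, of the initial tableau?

Constraint 1 has coefficient 5 on x3.

5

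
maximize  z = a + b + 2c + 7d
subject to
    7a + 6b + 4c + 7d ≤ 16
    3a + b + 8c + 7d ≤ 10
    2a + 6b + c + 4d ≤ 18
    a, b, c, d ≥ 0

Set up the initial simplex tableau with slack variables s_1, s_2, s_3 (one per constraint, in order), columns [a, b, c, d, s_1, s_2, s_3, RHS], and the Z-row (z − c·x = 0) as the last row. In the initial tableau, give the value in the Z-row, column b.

The Z-row carries the negated objective coefficients: the b entry is -1.

-1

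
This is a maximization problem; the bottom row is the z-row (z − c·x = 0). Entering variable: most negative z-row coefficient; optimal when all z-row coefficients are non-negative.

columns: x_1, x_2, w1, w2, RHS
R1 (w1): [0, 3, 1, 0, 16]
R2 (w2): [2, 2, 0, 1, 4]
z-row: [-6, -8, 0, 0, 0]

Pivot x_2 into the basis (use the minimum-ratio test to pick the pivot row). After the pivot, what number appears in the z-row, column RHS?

16

Ratio test on column x_2 — row 1: 16/3 = 16/3; row 2: 4/2 = 2. Minimum is 2 at row 2 (w2 leaves); pivot element 2.
Divide row 2 by 2; eliminate column x_2 from the other rows.
z-row update in column RHS: 0 − (-8)·2 = 16.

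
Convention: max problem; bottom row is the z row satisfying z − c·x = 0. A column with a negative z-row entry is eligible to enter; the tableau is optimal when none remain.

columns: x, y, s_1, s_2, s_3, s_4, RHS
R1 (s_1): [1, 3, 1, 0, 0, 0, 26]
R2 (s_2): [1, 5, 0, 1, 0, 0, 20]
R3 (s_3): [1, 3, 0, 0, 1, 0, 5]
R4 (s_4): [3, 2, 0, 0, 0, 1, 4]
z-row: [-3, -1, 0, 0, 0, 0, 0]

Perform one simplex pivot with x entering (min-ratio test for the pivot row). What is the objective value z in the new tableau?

4

Ratio test on column x — row 1: 26/1 = 26; row 2: 20/1 = 20; row 3: 5/1 = 5; row 4: 4/3 = 4/3. Minimum is 4/3 at row 4 (s_4 leaves); pivot element 3.
Pivot on row 4; the z-row RHS becomes 0 − (-3)·(4/3) = 4.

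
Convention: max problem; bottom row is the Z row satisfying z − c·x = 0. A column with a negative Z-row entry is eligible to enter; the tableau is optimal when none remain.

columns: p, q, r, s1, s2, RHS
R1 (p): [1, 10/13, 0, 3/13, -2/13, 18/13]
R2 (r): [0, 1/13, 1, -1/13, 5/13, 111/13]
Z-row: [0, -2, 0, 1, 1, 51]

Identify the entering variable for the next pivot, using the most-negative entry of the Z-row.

Negative Z-row entries: q: -2.
The most negative is -2 in column q, so q enters.

q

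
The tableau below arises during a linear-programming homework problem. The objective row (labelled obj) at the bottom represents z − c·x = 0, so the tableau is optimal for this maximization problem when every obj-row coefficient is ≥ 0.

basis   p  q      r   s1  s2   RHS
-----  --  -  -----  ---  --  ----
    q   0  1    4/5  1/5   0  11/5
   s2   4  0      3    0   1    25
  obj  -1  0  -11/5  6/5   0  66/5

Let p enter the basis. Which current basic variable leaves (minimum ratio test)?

s2

Column p entries and ratios — q: 0 ≤ 0, skip; s2: 25/4 = 25/4.
Smallest ratio is 25/4 in the row of s2, so s2 leaves.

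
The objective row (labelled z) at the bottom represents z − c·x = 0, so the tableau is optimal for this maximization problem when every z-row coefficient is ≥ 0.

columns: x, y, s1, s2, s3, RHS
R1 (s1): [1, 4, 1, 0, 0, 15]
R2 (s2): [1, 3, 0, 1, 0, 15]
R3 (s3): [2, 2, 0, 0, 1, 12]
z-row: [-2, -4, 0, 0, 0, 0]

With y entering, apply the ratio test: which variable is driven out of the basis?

Column y entries and ratios — s1: 15/4 = 15/4; s2: 15/3 = 5; s3: 12/2 = 6.
Smallest ratio is 15/4 in the row of s1, so s1 leaves.

s1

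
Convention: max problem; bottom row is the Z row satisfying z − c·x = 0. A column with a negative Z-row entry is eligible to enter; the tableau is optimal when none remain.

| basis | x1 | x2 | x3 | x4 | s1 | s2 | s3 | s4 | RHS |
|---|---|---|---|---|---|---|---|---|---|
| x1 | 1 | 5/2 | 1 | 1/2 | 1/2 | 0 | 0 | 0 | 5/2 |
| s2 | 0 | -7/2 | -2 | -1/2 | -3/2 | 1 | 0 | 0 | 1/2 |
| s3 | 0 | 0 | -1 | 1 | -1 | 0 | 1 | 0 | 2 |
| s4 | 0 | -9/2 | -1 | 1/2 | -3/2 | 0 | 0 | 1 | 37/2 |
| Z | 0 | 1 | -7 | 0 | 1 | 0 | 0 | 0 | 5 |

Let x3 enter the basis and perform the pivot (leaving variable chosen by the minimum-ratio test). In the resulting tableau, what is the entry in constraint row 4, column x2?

Ratio test on column x3 — row 1: (5/2)/1 = 5/2; row 2: entry -2 ≤ 0; row 3: entry -1 ≤ 0; row 4: entry -1 ≤ 0. Minimum is 5/2 at row 1 (x1 leaves); pivot element 1.
Divide row 1 by 1; eliminate column x3 from the other rows.
Row 4 update in column x2: -9/2 − (-1)·(5/2) = -2.

-2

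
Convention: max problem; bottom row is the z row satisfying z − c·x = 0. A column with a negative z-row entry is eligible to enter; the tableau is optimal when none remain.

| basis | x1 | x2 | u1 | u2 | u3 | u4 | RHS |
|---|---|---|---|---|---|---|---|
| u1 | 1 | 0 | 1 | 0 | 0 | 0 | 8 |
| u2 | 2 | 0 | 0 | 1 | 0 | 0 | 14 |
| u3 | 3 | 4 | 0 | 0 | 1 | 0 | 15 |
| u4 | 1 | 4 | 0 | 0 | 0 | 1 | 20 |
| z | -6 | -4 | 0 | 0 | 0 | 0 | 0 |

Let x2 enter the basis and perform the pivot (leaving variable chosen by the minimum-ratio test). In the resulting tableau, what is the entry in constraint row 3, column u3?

1/4

Ratio test on column x2 — row 1: entry 0 ≤ 0; row 2: entry 0 ≤ 0; row 3: 15/4 = 15/4; row 4: 20/4 = 5. Minimum is 15/4 at row 3 (u3 leaves); pivot element 4.
Divide row 3 by 4; eliminate column x2 from the other rows.
In the new row 3, the u3 entry is the old entry divided by the pivot: 1/4 = 1/4.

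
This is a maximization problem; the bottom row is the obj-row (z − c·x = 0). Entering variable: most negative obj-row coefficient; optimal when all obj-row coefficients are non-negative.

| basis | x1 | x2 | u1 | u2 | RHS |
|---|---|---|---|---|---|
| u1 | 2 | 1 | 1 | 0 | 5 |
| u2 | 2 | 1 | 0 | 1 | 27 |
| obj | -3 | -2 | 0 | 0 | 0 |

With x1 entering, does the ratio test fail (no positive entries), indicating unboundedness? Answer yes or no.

no

Column x1 has positive entries in row(s) 1, 2, so the ratio test bounds it — not unbounded.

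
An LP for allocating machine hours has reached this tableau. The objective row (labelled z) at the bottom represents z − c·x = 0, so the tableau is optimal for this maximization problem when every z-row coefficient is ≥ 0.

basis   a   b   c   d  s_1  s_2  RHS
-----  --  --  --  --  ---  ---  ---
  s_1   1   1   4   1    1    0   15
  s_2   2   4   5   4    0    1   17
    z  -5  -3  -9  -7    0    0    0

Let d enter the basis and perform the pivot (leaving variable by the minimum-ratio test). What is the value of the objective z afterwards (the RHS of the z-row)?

119/4

Ratio test on column d — row 1: 15/1 = 15; row 2: 17/4 = 17/4. Minimum is 17/4 at row 2 (s_2 leaves); pivot element 4.
Pivot on row 2; the z-row RHS becomes 0 − (-7)·(17/4) = 119/4.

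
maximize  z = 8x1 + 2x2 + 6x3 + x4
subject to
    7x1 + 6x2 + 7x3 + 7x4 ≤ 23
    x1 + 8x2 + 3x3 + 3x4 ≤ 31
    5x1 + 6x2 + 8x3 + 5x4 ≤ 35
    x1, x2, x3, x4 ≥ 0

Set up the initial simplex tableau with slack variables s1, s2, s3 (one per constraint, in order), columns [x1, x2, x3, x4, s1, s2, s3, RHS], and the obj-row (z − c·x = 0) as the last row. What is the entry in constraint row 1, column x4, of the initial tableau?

7

Constraint 1 has coefficient 7 on x4.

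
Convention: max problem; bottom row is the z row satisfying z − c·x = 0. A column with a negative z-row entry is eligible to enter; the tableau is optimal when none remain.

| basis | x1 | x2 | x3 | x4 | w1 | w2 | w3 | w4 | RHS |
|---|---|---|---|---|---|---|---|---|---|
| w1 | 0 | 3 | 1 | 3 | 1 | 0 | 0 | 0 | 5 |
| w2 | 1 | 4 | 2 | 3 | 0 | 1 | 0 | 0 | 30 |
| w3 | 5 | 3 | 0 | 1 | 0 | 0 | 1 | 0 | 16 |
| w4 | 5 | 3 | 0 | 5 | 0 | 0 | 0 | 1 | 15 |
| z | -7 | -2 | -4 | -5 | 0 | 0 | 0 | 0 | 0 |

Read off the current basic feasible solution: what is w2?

30

w2 is basic (row 2); its value is the RHS of that row, 30.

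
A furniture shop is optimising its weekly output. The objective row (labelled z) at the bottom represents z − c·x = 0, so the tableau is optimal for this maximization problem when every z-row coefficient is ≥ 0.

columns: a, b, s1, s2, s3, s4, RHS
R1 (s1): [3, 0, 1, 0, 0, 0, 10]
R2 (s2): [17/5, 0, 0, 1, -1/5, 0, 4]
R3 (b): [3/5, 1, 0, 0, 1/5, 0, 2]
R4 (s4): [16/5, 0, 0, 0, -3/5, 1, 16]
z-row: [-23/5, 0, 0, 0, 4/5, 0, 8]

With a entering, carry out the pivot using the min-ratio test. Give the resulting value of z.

Ratio test on column a — row 1: 10/3 = 10/3; row 2: 4/(17/5) = 20/17; row 3: 2/(3/5) = 10/3; row 4: 16/(16/5) = 5. Minimum is 20/17 at row 2 (s2 leaves); pivot element 17/5.
Pivot on row 2; the z-row RHS becomes 8 − (-23/5)·(20/17) = 228/17.

228/17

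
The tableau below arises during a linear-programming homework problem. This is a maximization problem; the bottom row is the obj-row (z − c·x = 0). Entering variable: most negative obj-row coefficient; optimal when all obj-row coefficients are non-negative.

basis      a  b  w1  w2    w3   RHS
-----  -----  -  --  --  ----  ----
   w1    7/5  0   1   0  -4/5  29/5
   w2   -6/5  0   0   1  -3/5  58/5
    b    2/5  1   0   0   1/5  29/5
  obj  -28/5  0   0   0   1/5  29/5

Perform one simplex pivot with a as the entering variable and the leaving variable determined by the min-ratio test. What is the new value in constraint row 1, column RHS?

29/7

Ratio test on column a — row 1: (29/5)/(7/5) = 29/7; row 2: entry -6/5 ≤ 0; row 3: (29/5)/(2/5) = 29/2. Minimum is 29/7 at row 1 (w1 leaves); pivot element 7/5.
Divide row 1 by 7/5; eliminate column a from the other rows.
In the new row 1, the RHS entry is the old entry divided by the pivot: (29/5)/(7/5) = 29/7.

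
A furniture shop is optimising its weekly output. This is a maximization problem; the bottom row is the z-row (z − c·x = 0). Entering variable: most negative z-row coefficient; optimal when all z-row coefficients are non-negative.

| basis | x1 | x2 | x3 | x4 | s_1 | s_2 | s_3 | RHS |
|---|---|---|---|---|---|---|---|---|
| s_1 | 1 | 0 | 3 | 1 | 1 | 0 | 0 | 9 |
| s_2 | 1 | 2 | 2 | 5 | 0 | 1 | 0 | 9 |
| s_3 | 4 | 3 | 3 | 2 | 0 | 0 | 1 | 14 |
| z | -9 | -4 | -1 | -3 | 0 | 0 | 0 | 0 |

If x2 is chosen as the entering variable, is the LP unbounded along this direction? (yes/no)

Column x2 has positive entries in row(s) 2, 3, so the ratio test bounds it — not unbounded.

no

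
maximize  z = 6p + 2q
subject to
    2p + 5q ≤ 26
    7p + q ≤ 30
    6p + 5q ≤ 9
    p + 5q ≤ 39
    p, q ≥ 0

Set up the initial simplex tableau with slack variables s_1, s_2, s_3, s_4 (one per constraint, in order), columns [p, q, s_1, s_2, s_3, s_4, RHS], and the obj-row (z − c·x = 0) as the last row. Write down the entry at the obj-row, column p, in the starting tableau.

The obj-row carries the negated objective coefficients: the p entry is -6.

-6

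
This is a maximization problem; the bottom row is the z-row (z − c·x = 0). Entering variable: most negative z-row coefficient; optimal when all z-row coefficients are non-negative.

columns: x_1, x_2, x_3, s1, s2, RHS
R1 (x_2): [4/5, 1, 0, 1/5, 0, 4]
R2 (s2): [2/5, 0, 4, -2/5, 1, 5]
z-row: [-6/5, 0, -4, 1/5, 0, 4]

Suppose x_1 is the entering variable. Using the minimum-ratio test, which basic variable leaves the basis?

x_2

Column x_1 entries and ratios — x_2: 4/(4/5) = 5; s2: 5/(2/5) = 25/2.
Smallest ratio is 5 in the row of x_2, so x_2 leaves.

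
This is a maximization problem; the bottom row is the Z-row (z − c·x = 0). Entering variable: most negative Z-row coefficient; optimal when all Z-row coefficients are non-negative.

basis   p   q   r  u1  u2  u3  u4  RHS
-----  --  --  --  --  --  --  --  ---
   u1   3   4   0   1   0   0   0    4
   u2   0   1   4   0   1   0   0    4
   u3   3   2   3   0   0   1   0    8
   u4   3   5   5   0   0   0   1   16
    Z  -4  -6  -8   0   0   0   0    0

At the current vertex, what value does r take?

0

r is not in the basis, so in the current basic feasible solution r = 0.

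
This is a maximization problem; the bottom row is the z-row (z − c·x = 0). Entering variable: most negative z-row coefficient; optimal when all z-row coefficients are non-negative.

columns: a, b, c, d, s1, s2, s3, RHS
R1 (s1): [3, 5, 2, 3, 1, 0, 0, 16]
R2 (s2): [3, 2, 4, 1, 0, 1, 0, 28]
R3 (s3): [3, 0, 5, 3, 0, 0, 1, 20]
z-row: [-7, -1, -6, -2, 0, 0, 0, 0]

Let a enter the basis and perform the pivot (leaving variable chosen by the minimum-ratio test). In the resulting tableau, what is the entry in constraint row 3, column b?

-5

Ratio test on column a — row 1: 16/3 = 16/3; row 2: 28/3 = 28/3; row 3: 20/3 = 20/3. Minimum is 16/3 at row 1 (s1 leaves); pivot element 3.
Divide row 1 by 3; eliminate column a from the other rows.
Row 3 update in column b: 0 − 3·(5/3) = -5.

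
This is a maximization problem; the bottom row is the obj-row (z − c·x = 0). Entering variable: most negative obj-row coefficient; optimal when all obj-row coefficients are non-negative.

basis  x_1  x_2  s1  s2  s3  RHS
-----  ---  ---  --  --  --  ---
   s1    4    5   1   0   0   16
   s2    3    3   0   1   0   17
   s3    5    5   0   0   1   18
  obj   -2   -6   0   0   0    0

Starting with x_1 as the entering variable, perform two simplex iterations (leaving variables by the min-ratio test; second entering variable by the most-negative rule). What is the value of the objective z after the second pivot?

68/5

Ratio test on column x_1 — row 1: 16/4 = 4; row 2: 17/3 = 17/3; row 3: 18/5 = 18/5. Minimum is 18/5 at row 3 (s3 leaves); pivot element 5.
Pivot on row 3; the obj-row RHS becomes 0 − (-2)·(18/5) = 36/5.
Next entering variable (most negative obj-row entry -4): x_2.
Ratio test on column x_2 — row 1: (8/5)/1 = 8/5; row 2: entry 0 ≤ 0; row 3: (18/5)/1 = 18/5. Minimum is 8/5 at row 1 (s1 leaves); pivot element 1.
After the second pivot the obj-row RHS is 36/5 − (-4)·(8/5) = 68/5.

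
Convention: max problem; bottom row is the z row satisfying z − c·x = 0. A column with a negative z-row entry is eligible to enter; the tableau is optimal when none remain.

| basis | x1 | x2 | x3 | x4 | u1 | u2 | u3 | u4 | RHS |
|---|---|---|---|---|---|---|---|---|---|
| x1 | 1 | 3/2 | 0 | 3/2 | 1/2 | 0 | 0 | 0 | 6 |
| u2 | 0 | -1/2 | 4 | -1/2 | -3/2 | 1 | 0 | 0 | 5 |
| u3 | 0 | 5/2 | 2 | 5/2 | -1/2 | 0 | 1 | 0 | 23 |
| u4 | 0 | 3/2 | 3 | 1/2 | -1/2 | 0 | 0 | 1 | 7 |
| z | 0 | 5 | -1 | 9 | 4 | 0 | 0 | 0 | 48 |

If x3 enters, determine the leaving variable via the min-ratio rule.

u2

Column x3 entries and ratios — x1: 0 ≤ 0, skip; u2: 5/4 = 5/4; u3: 23/2 = 23/2; u4: 7/3 = 7/3.
Smallest ratio is 5/4 in the row of u2, so u2 leaves.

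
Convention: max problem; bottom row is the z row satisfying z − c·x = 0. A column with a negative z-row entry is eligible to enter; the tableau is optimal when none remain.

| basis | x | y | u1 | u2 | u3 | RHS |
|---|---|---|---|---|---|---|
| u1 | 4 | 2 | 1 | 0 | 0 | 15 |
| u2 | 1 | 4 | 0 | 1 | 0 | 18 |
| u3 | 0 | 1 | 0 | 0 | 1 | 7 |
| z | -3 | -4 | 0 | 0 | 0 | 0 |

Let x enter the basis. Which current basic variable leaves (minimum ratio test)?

u1

Column x entries and ratios — u1: 15/4 = 15/4; u2: 18/1 = 18; u3: 0 ≤ 0, skip.
Smallest ratio is 15/4 in the row of u1, so u1 leaves.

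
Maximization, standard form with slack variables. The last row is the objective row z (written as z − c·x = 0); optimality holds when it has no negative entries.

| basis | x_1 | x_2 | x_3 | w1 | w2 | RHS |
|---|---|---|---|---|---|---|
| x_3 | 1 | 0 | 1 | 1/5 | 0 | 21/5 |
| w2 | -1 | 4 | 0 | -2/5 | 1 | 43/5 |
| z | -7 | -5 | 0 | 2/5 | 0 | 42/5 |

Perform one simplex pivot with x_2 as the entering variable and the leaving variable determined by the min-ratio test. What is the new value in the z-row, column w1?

Ratio test on column x_2 — row 1: entry 0 ≤ 0; row 2: (43/5)/4 = 43/20. Minimum is 43/20 at row 2 (w2 leaves); pivot element 4.
Divide row 2 by 4; eliminate column x_2 from the other rows.
z-row update in column w1: 2/5 − (-5)·(-1/10) = -1/10.

-1/10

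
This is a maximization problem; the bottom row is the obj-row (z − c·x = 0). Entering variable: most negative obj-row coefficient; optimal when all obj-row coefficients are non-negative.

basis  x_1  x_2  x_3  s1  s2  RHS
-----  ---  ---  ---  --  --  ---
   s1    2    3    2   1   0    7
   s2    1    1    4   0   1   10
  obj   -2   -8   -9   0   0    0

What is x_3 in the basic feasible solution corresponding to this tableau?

x_3 is not in the basis, so in the current basic feasible solution x_3 = 0.

0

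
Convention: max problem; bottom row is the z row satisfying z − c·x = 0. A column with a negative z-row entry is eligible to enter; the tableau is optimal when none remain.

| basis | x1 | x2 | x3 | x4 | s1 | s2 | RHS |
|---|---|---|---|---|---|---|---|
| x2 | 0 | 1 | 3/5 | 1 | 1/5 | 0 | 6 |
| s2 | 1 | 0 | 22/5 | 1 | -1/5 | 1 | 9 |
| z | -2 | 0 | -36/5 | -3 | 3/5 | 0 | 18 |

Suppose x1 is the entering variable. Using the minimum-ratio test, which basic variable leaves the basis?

s2

Column x1 entries and ratios — x2: 0 ≤ 0, skip; s2: 9/1 = 9.
Smallest ratio is 9 in the row of s2, so s2 leaves.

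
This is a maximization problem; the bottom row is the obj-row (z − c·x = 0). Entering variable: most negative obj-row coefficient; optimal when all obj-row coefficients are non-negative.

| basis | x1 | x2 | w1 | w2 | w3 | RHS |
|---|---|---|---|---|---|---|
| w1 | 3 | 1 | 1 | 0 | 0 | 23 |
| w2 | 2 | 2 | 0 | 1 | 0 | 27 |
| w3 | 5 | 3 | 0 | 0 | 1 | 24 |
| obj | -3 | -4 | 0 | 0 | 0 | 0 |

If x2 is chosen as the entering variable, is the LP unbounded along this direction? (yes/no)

Column x2 has positive entries in row(s) 1, 2, 3, so the ratio test bounds it — not unbounded.

no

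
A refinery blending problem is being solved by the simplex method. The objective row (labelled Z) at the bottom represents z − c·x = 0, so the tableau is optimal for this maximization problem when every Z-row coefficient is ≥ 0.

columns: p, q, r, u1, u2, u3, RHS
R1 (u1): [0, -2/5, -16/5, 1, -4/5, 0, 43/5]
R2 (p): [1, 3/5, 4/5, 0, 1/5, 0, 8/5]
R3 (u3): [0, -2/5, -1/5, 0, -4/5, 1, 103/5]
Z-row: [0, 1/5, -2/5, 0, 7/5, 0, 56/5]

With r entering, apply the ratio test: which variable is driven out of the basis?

Column r entries and ratios — u1: -16/5 ≤ 0, skip; p: (8/5)/(4/5) = 2; u3: -1/5 ≤ 0, skip.
Smallest ratio is 2 in the row of p, so p leaves.

p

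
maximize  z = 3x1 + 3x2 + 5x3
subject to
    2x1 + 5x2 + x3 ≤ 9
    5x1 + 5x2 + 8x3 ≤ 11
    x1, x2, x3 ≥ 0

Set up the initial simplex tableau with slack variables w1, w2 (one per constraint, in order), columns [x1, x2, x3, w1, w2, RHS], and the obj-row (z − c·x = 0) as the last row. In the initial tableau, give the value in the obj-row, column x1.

-3

The obj-row carries the negated objective coefficients: the x1 entry is -3.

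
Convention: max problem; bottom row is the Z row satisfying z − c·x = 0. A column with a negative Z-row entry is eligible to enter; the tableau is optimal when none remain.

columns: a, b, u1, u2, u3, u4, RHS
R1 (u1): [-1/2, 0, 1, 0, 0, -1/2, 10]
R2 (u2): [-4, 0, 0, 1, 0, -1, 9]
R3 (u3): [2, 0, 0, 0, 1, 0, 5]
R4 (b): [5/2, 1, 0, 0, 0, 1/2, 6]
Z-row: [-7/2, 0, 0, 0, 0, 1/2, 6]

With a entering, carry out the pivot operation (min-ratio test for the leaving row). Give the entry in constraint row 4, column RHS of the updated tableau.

Ratio test on column a — row 1: entry -1/2 ≤ 0; row 2: entry -4 ≤ 0; row 3: 5/2 = 5/2; row 4: 6/(5/2) = 12/5. Minimum is 12/5 at row 4 (b leaves); pivot element 5/2.
Divide row 4 by 5/2; eliminate column a from the other rows.
In the new row 4, the RHS entry is the old entry divided by the pivot: 6/(5/2) = 12/5.

12/5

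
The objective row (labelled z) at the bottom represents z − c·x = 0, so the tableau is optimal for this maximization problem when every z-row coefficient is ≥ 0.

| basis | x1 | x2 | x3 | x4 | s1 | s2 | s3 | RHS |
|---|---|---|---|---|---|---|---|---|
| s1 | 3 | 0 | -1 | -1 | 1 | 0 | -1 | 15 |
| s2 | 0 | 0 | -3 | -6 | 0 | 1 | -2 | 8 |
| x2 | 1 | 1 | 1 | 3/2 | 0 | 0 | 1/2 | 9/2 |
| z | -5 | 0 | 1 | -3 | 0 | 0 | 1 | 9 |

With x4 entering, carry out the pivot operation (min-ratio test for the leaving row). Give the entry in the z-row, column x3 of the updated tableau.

3

Ratio test on column x4 — row 1: entry -1 ≤ 0; row 2: entry -6 ≤ 0; row 3: (9/2)/(3/2) = 3. Minimum is 3 at row 3 (x2 leaves); pivot element 3/2.
Divide row 3 by 3/2; eliminate column x4 from the other rows.
z-row update in column x3: 1 − (-3)·(2/3) = 3.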